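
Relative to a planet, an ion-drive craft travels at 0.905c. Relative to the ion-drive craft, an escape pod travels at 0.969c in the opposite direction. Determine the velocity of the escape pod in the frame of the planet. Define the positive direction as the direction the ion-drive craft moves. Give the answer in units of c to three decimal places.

-0.520c

With v = 0.905 and u' = -0.969 (in units of c),
u = (u' + v)/(1 + u'v/c²):
u = (-0.969 + 0.905) / (1 + (-0.969)·0.905) = -0.0640/0.1231 = -0.5201
(Galilean addition would give -0.064c.)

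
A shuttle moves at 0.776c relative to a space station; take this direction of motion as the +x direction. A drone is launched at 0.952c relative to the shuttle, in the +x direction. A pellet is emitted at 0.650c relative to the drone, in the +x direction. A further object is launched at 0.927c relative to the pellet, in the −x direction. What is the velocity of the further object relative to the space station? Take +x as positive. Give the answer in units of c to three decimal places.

Apply u = (u' + v)/(1 + u'v/c²) successively, working outward toward the space station.
Start: velocity of the shuttle relative to the space station = 0.7760c.
Compose with the drone (u' = 0.952 in the shuttle frame): u_1 = (0.952 + 0.776) / (1 + 0.952·0.776) = 1.7280/1.7388 = 0.9938.
Compose with the pellet (u' = 0.650 in the drone frame): u_2 = (0.650 + 0.994) / (1 + 0.650·0.994) = 1.6438/1.6460 = 0.9987.
Compose with the further object (u' = -0.927 in the pellet frame): u_3 = (-0.927 + 0.999) / (1 + (-0.927)·0.999) = 0.0717/0.0742 = 0.9659.

+0.966c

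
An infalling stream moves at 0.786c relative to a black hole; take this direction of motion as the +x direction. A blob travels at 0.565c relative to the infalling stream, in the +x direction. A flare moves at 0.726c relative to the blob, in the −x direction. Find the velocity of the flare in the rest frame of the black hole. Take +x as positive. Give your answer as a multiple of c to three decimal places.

+0.653c

Apply u = (u' + v)/(1 + u'v/c²) successively, working outward toward the black hole.
Start: velocity of the infalling stream relative to the black hole = 0.7860c.
Compose with the blob (u' = 0.565 in the infalling stream frame): u_1 = (0.565 + 0.786) / (1 + 0.565·0.786) = 1.3510/1.4441 = 0.9355.
Compose with the flare (u' = -0.726 in the blob frame): u_2 = (-0.726 + 0.936) / (1 + (-0.726)·0.936) = 0.2095/0.3208 = 0.6532.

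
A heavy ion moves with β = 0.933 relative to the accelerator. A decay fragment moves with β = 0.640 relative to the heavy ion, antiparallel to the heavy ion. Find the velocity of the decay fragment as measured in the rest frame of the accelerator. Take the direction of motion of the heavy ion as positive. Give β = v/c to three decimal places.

With v = 0.933 and u' = -0.640 (in units of c),
u = (u' + v)/(1 + u'v/c²):
u = (-0.640 + 0.933) / (1 + (-0.640)·0.933) = 0.2930/0.4029 = 0.7273
(Galilean addition would give +0.293c.)

β = +0.727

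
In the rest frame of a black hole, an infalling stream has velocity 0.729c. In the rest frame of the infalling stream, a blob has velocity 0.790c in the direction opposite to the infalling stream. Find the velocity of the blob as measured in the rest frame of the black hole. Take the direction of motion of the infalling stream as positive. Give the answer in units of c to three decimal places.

With v = 0.729 and u' = -0.790 (in units of c),
u = (u' + v)/(1 + u'v/c²):
u = (-0.790 + 0.729) / (1 + (-0.790)·0.729) = -0.0610/0.4241 = -0.1438

-0.144c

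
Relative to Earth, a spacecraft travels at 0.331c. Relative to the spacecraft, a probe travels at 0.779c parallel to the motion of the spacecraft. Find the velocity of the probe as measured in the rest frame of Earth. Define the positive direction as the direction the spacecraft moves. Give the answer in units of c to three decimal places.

With v = 0.331 and u' = 0.779 (in units of c),
u = (u' + v)/(1 + u'v/c²):
u = (0.779 + 0.331) / (1 + 0.779·0.331) = 1.1100/1.2578 = 0.8825

0.882c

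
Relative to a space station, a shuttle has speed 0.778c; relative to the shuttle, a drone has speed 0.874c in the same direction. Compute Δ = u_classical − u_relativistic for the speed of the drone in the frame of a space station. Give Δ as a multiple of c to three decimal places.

Galilean: u_cl = 0.874 + 0.778 = 1.6520.
Relativistic: u_rel = (0.874 + 0.778) / (1 + 0.874·0.778) = 1.6520/1.6800 = 0.9833.
Δ = 1.6520 − 0.9833 = 0.6687.
(The classical prediction exceeds c; the relativistic result does not.)

Δ = 0.669c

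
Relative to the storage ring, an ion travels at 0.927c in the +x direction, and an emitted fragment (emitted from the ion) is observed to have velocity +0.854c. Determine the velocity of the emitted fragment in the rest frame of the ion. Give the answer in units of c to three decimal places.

-0.350c

Invert the composition law: u' = (u − v)/(1 − uv/c²).
u' = (0.854 − 0.927) / (1 − (0.854)(0.927)) = -0.0730/0.2083 = -0.3504.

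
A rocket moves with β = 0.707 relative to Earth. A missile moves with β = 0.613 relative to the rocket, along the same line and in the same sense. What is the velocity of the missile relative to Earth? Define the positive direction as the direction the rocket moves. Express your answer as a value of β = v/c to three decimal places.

With v = 0.707 and u' = 0.613 (in units of c),
u = (u' + v)/(1 + u'v/c²):
u = (0.613 + 0.707) / (1 + 0.613·0.707) = 1.3200/1.4334 = 0.9209

β = 0.921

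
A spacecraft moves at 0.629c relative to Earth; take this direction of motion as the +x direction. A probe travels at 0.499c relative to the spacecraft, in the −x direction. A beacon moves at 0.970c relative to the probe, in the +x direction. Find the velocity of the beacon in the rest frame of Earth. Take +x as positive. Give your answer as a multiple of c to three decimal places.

+0.979c

Apply u = (u' + v)/(1 + u'v/c²) successively, working outward toward Earth.
Start: velocity of the spacecraft relative to Earth = 0.6290c.
Compose with the probe (u' = -0.499 in the spacecraft frame): u_1 = (-0.499 + 0.629) / (1 + (-0.499)·0.629) = 0.1300/0.6861 = 0.1895.
Compose with the beacon (u' = 0.970 in the probe frame): u_2 = (0.970 + 0.189) / (1 + 0.970·0.189) = 1.1595/1.1838 = 0.9795.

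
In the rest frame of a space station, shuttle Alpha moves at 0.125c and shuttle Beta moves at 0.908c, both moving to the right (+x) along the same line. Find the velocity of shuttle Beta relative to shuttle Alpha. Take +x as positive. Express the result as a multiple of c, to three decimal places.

+0.883c

β_A = 0.125, β_B = 0.908.
Transform to A's frame with the inverse velocity-addition law: u' = (u − v)/(1 − uv/c²), taking u = β_B and v = β_A.
u' = (0.908 − 0.125) / (1 − (0.125)(0.908)) = 0.7830/0.8865 = 0.8832.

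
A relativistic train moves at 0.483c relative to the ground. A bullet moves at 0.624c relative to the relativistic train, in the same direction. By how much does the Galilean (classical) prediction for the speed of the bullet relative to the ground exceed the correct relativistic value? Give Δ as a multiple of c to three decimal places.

Δ = 0.256c

Galilean: u_cl = 0.624 + 0.483 = 1.1070.
Relativistic: u_rel = (0.624 + 0.483) / (1 + 0.624·0.483) = 1.1070/1.3014 = 0.8506.
Δ = 1.1070 − 0.8506 = 0.2564.
(The classical prediction exceeds c; the relativistic result does not.)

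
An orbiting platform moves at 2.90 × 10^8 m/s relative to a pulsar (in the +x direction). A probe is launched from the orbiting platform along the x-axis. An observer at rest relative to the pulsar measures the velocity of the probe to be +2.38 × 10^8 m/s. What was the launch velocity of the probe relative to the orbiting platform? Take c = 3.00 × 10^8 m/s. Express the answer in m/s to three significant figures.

v = 0.967c, u = 0.793c.
Invert the composition law: u' = (u − v)/(1 − uv/c²).
u' = (0.793 − 0.967) / (1 − (0.793)(0.967)) = -0.1733/0.2331 = -0.7436.
u' = -0.7436 × 3.00 × 10^8 m/s.

-2.23 × 10^8 m/s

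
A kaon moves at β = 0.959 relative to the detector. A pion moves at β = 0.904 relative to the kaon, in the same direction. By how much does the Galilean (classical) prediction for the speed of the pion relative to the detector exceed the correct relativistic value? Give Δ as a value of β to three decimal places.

Δ = 0.865

Galilean: u_cl = 0.904 + 0.959 = 1.8630.
Relativistic: u_rel = (0.904 + 0.959) / (1 + 0.904·0.959) = 1.8630/1.8669 = 0.9979.
Δ = 1.8630 − 0.9979 = 0.8651.
(The classical prediction exceeds c; the relativistic result does not.)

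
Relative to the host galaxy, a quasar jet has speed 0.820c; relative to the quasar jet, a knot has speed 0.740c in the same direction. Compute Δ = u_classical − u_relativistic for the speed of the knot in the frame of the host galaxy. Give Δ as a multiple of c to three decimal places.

Δ = 0.589c

Galilean: u_cl = 0.740 + 0.820 = 1.5600.
Relativistic: u_rel = (0.740 + 0.820) / (1 + 0.740·0.820) = 1.5600/1.6068 = 0.9709.
Δ = 1.5600 − 0.9709 = 0.5891.
(The classical prediction exceeds c; the relativistic result does not.)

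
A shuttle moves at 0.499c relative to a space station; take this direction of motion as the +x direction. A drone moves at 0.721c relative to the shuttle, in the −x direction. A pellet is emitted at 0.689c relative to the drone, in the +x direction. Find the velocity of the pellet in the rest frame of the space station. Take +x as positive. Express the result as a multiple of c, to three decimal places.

+0.450c

Apply u = (u' + v)/(1 + u'v/c²) successively, working outward toward the space station.
Start: velocity of the shuttle relative to the space station = 0.4990c.
Compose with the drone (u' = -0.721 in the shuttle frame): u_1 = (-0.721 + 0.499) / (1 + (-0.721)·0.499) = -0.2220/0.6402 = -0.3468.
Compose with the pellet (u' = 0.689 in the drone frame): u_2 = (0.689 + (-0.347)) / (1 + 0.689·(-0.347)) = 0.3422/0.7611 = 0.4497.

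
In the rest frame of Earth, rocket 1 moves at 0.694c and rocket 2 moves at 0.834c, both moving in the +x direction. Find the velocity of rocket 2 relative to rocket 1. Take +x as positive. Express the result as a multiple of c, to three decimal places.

+0.332c

β_A = 0.694, β_B = 0.834.
Transform to A's frame with the inverse velocity-addition law: u' = (u − v)/(1 − uv/c²), taking u = β_B and v = β_A.
u' = (0.834 − 0.694) / (1 − (0.694)(0.834)) = 0.1400/0.4212 = 0.3324.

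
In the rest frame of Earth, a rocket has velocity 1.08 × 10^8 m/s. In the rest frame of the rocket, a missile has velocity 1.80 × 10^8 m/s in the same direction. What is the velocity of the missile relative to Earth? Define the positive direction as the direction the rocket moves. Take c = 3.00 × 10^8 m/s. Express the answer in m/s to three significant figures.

2.37 × 10^8 m/s

In units of c (dividing by 3.00 × 10^8 m/s): v = 0.360, u' = 0.600.
u = (u' + v)/(1 + u'v/c²):
u = (0.600 + 0.360) / (1 + 0.600·0.360) = 0.9600/1.2160 = 0.7895
(Galilean addition would give +0.960c.)
Converting back: u = 0.7895 × 3.00 × 10^8 m/s.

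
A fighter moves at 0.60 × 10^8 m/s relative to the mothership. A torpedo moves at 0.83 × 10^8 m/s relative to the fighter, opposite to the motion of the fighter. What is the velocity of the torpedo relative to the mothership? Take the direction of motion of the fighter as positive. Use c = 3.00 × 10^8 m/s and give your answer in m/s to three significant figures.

In units of c (dividing by 3.00 × 10^8 m/s): v = 0.200, u' = -0.277.
u = (u' + v)/(1 + u'v/c²):
u = (-0.277 + 0.200) / (1 + (-0.277)·0.200) = -0.0767/0.9447 = -0.0812
(Galilean addition would give -0.077c.)
Converting back: u = -0.0812 × 3.00 × 10^8 m/s.

-2.43 × 10^7 m/s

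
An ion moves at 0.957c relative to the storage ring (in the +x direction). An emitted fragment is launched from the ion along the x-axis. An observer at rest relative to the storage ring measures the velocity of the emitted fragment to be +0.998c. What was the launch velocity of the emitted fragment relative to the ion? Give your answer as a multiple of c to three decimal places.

+0.913c

Invert the composition law: u' = (u − v)/(1 − uv/c²).
u' = (0.998 − 0.957) / (1 − (0.998)(0.957)) = 0.0410/0.0449 = 0.9129.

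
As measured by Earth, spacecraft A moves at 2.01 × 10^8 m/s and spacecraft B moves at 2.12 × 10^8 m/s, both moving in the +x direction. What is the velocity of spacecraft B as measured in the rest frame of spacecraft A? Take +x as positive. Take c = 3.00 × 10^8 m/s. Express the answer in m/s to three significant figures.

+2.09 × 10^7 m/s

β_A = 0.670, β_B = 0.707 (dividing each by c = 3.00 × 10^8 m/s).
Transform to A's frame with the inverse velocity-addition law: u' = (u − v)/(1 − uv/c²), taking u = β_B and v = β_A.
u' = (0.707 − 0.670) / (1 − (0.670)(0.707)) = 0.0367/0.5265 = 0.0696.
u' = 0.0696 × 3.00 × 10^8 m/s.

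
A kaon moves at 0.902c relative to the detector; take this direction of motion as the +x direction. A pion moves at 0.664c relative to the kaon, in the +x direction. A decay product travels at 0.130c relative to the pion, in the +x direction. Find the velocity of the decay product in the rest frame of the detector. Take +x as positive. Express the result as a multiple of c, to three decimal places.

0.984c

Apply u = (u' + v)/(1 + u'v/c²) successively, working outward toward the detector.
Start: velocity of the kaon relative to the detector = 0.9020c.
Compose with the pion (u' = 0.664 in the kaon frame): u_1 = (0.664 + 0.902) / (1 + 0.664·0.902) = 1.5660/1.5989 = 0.9794.
Compose with the decay product (u' = 0.130 in the pion frame): u_2 = (0.130 + 0.979) / (1 + 0.130·0.979) = 1.1094/1.1273 = 0.9841.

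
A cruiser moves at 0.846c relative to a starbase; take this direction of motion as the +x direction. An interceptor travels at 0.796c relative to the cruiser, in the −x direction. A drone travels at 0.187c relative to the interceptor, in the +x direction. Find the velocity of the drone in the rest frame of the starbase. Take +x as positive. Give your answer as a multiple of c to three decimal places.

+0.331c

Apply u = (u' + v)/(1 + u'v/c²) successively, working outward toward the starbase.
Start: velocity of the cruiser relative to the starbase = 0.8460c.
Compose with the interceptor (u' = -0.796 in the cruiser frame): u_1 = (-0.796 + 0.846) / (1 + (-0.796)·0.846) = 0.0500/0.3266 = 0.1531.
Compose with the drone (u' = 0.187 in the interceptor frame): u_2 = (0.187 + 0.153) / (1 + 0.187·0.153) = 0.3401/1.0286 = 0.3306.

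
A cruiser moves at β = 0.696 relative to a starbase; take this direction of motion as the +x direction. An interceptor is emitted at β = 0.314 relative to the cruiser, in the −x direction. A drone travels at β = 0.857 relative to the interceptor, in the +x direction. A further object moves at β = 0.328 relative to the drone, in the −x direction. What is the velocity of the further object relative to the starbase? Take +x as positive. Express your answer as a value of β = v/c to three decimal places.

Apply u = (u' + v)/(1 + u'v/c²) successively, working outward toward the starbase.
Start: velocity of the cruiser relative to the starbase = 0.6960c.
Compose with the interceptor (u' = -0.314 in the cruiser frame): u_1 = (-0.314 + 0.696) / (1 + (-0.314)·0.696) = 0.3820/0.7815 = 0.4888.
Compose with the drone (u' = 0.857 in the interceptor frame): u_2 = (0.857 + 0.489) / (1 + 0.857·0.489) = 1.3458/1.4189 = 0.9485.
Compose with the further object (u' = -0.328 in the drone frame): u_3 = (-0.328 + 0.948) / (1 + (-0.328)·0.948) = 0.6205/0.6889 = 0.9007.

β = +0.901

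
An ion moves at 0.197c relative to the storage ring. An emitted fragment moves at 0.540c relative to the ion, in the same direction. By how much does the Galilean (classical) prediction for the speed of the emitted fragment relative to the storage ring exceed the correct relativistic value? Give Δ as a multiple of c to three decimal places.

Galilean: u_cl = 0.540 + 0.197 = 0.7370.
Relativistic: u_rel = (0.540 + 0.197) / (1 + 0.540·0.197) = 0.7370/1.1064 = 0.6661.
Δ = 0.7370 − 0.6661 = 0.0709.

Δ = 0.071c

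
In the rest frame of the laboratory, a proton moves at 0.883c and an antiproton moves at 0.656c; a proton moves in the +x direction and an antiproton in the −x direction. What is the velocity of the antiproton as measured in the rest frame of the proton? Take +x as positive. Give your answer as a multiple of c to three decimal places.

β_A = 0.883, β_B = -0.656.
Transform to A's frame with the inverse velocity-addition law: u' = (u − v)/(1 − uv/c²), taking u = β_B and v = β_A.
u' = (-0.656 − 0.883) / (1 − (0.883)(-0.656)) = -1.5390/1.5792 = -0.9745.

-0.975c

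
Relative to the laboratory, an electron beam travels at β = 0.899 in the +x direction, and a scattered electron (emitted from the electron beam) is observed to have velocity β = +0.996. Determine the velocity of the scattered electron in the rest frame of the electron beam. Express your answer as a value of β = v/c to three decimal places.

β = +0.927

Invert the composition law: u' = (u − v)/(1 − uv/c²).
u' = (0.996 − 0.899) / (1 − (0.996)(0.899)) = 0.0970/0.1046 = 0.9274.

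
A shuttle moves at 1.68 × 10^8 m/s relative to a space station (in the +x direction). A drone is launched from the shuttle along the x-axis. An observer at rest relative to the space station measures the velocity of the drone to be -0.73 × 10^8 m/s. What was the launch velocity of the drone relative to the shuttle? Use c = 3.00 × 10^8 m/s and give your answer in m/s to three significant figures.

-2.12 × 10^8 m/s

v = 0.560c, u = -0.243c.
Invert the composition law: u' = (u − v)/(1 − uv/c²).
u' = (-0.243 − 0.560) / (1 − (-0.243)(0.560)) = -0.8033/1.1363 = -0.7070.
u' = -0.7070 × 3.00 × 10^8 m/s.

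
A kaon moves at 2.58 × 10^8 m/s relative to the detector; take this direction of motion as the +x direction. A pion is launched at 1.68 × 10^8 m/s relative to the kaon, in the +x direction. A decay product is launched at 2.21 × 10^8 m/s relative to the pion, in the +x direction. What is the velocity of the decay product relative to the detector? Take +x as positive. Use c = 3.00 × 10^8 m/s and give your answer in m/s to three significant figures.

2.98 × 10^8 m/s

Apply u = (u' + v)/(1 + u'v/c²) successively, working outward toward the detector.
(Dividing each given speed by c = 3.00 × 10^8 m/s to work in units of c.)
Start: velocity of the kaon relative to the detector = 0.8600c.
Compose with the pion (u' = 0.560 in the kaon frame): u_1 = (0.560 + 0.860) / (1 + 0.560·0.860) = 1.4200/1.4816 = 0.9584.
Compose with the decay product (u' = 0.737 in the pion frame): u_2 = (0.737 + 0.958) / (1 + 0.737·0.958) = 1.6951/1.7060 = 0.9936.
So u = 0.9936 × 3.00 × 10^8 m/s.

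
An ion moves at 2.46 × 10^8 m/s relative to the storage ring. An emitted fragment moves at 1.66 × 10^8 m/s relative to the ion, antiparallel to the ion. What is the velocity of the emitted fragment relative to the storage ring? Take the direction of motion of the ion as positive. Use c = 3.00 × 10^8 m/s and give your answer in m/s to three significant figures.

In units of c (dividing by 3.00 × 10^8 m/s): v = 0.820, u' = -0.553.
u = (u' + v)/(1 + u'v/c²):
u = (-0.553 + 0.820) / (1 + (-0.553)·0.820) = 0.2667/0.5463 = 0.4882
(Galilean addition would give +0.267c.)
Converting back: u = 0.4882 × 3.00 × 10^8 m/s.

+1.46 × 10^8 m/s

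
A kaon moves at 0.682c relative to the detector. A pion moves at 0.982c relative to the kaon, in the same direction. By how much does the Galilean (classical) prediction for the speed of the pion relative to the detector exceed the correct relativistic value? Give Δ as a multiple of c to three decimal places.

Galilean: u_cl = 0.982 + 0.682 = 1.6640.
Relativistic: u_rel = (0.982 + 0.682) / (1 + 0.982·0.682) = 1.6640/1.6697 = 0.9966.
Δ = 1.6640 − 0.9966 = 0.6674.
(The classical prediction exceeds c; the relativistic result does not.)

Δ = 0.667c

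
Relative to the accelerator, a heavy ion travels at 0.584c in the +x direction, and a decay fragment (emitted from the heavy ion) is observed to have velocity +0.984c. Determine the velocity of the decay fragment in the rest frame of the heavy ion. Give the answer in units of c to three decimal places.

Invert the composition law: u' = (u − v)/(1 − uv/c²).
u' = (0.984 − 0.584) / (1 − (0.984)(0.584)) = 0.4000/0.4253 = 0.9404.

+0.940c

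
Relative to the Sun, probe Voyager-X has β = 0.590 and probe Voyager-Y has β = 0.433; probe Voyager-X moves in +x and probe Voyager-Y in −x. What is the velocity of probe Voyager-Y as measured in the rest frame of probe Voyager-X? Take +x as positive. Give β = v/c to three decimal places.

β = -0.815

β_A = 0.590, β_B = -0.433.
Transform to A's frame with the inverse velocity-addition law: u' = (u − v)/(1 − uv/c²), taking u = β_B and v = β_A.
u' = (-0.433 − 0.590) / (1 − (0.590)(-0.433)) = -1.0230/1.2555 = -0.8148.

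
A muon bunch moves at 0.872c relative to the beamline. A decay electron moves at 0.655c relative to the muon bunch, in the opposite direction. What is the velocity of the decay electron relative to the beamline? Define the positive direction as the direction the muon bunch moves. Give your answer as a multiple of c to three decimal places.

With v = 0.872 and u' = -0.655 (in units of c),
u = (u' + v)/(1 + u'v/c²):
u = (-0.655 + 0.872) / (1 + (-0.655)·0.872) = 0.2170/0.4288 = 0.5060
(Galilean addition would give +0.217c.)

+0.506c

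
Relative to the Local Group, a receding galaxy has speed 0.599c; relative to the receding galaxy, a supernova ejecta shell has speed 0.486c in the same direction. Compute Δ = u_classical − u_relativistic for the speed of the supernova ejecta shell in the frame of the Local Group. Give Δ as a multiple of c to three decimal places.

Galilean: u_cl = 0.486 + 0.599 = 1.0850.
Relativistic: u_rel = (0.486 + 0.599) / (1 + 0.486·0.599) = 1.0850/1.2911 = 0.8404.
Δ = 1.0850 − 0.8404 = 0.2446.
(The classical prediction exceeds c; the relativistic result does not.)

Δ = 0.245c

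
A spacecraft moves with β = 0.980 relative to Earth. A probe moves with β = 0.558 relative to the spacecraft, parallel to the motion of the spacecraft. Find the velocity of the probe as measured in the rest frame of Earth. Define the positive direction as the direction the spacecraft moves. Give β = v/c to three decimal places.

β = 0.994

With v = 0.980 and u' = 0.558 (in units of c),
u = (u' + v)/(1 + u'v/c²):
u = (0.558 + 0.980) / (1 + 0.558·0.980) = 1.5380/1.5468 = 0.9943
(Galilean addition would give +1.538c, exceeding c.)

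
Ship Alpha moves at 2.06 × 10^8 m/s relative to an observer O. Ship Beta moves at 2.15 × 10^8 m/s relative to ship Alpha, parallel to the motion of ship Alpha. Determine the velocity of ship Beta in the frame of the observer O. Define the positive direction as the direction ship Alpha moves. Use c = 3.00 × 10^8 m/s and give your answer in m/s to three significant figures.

In units of c (dividing by 3.00 × 10^8 m/s): v = 0.687, u' = 0.717.
u = (u' + v)/(1 + u'v/c²):
u = (0.717 + 0.687) / (1 + 0.717·0.687) = 1.4033/1.4921 = 0.9405
Converting back: u = 0.9405 × 3.00 × 10^8 m/s.

2.82 × 10^8 m/s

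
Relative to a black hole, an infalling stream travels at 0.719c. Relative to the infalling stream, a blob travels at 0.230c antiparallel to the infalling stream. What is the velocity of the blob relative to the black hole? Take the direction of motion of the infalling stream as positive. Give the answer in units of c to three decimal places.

+0.586c

With v = 0.719 and u' = -0.230 (in units of c),
u = (u' + v)/(1 + u'v/c²):
u = (-0.230 + 0.719) / (1 + (-0.230)·0.719) = 0.4890/0.8346 = 0.5859
(Galilean addition would give +0.489c.)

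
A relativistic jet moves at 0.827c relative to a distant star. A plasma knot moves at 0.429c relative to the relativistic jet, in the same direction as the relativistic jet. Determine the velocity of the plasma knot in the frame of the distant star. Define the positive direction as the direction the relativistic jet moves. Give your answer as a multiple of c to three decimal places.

With v = 0.827 and u' = 0.429 (in units of c),
u = (u' + v)/(1 + u'v/c²):
u = (0.429 + 0.827) / (1 + 0.429·0.827) = 1.2560/1.3548 = 0.9271

0.927c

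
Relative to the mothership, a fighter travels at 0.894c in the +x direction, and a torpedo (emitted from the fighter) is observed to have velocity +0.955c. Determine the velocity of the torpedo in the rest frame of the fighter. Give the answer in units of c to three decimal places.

+0.417c

Invert the composition law: u' = (u − v)/(1 − uv/c²).
u' = (0.955 − 0.894) / (1 − (0.955)(0.894)) = 0.0610/0.1462 = 0.4172.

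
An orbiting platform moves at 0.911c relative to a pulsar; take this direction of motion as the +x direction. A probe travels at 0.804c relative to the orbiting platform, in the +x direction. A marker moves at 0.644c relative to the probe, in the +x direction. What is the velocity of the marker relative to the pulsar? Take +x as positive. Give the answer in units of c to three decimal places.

Apply u = (u' + v)/(1 + u'v/c²) successively, working outward toward the pulsar.
Start: velocity of the orbiting platform relative to the pulsar = 0.9110c.
Compose with the probe (u' = 0.804 in the orbiting platform frame): u_1 = (0.804 + 0.911) / (1 + 0.804·0.911) = 1.7150/1.7324 = 0.9899.
Compose with the marker (u' = 0.644 in the probe frame): u_2 = (0.644 + 0.990) / (1 + 0.644·0.990) = 1.6339/1.6375 = 0.9978.

0.998c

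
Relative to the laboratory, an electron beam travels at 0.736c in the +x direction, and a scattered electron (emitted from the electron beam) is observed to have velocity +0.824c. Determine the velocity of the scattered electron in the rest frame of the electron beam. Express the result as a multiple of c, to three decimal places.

+0.224c

Invert the composition law: u' = (u − v)/(1 − uv/c²).
u' = (0.824 − 0.736) / (1 − (0.824)(0.736)) = 0.0880/0.3935 = 0.2236.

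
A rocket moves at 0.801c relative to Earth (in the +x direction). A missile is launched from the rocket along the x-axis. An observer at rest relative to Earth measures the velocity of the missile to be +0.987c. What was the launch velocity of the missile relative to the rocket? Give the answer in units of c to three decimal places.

Invert the composition law: u' = (u − v)/(1 − uv/c²).
u' = (0.987 − 0.801) / (1 − (0.987)(0.801)) = 0.1860/0.2094 = 0.8882.

+0.888c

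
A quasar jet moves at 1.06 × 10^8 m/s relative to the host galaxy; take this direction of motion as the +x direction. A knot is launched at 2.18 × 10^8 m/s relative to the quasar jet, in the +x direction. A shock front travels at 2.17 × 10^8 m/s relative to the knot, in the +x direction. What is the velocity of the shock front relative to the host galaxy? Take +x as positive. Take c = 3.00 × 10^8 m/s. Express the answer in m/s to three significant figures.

2.93 × 10^8 m/s

Apply u = (u' + v)/(1 + u'v/c²) successively, working outward toward the host galaxy.
(Dividing each given speed by c = 3.00 × 10^8 m/s to work in units of c.)
Start: velocity of the quasar jet relative to the host galaxy = 0.3533c.
Compose with the knot (u' = 0.727 in the quasar jet frame): u_1 = (0.727 + 0.353) / (1 + 0.727·0.353) = 1.0800/1.2568 = 0.8594.
Compose with the shock front (u' = 0.723 in the knot frame): u_2 = (0.723 + 0.859) / (1 + 0.723·0.859) = 1.5827/1.6216 = 0.9760.
So u = 0.9760 × 3.00 × 10^8 m/s.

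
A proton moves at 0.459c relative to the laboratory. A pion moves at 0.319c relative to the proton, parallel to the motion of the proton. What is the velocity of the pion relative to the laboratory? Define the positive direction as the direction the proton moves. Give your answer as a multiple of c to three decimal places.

With v = 0.459 and u' = 0.319 (in units of c),
u = (u' + v)/(1 + u'v/c²):
u = (0.319 + 0.459) / (1 + 0.319·0.459) = 0.7780/1.1464 = 0.6786

0.679c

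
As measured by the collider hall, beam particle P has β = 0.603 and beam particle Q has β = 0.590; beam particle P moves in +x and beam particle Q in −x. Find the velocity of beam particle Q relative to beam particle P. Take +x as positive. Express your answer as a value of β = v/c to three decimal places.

β_A = 0.603, β_B = -0.590.
Transform to A's frame with the inverse velocity-addition law: u' = (u − v)/(1 − uv/c²), taking u = β_B and v = β_A.
u' = (-0.590 − 0.603) / (1 − (0.603)(-0.590)) = -1.1930/1.3558 = -0.8799.

β = -0.880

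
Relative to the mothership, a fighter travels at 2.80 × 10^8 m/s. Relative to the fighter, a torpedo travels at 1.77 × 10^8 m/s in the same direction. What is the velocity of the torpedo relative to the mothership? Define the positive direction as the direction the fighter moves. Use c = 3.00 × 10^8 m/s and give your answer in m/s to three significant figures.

In units of c (dividing by 3.00 × 10^8 m/s): v = 0.933, u' = 0.590.
u = (u' + v)/(1 + u'v/c²):
u = (0.590 + 0.933) / (1 + 0.590·0.933) = 1.5233/1.5507 = 0.9824
(Galilean addition would give +1.523c, exceeding c.)
Converting back: u = 0.9824 × 3.00 × 10^8 m/s.

2.95 × 10^8 m/s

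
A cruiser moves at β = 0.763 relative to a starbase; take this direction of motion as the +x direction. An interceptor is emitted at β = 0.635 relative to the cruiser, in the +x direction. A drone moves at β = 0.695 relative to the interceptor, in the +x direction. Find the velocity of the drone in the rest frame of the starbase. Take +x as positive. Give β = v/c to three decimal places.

Apply u = (u' + v)/(1 + u'v/c²) successively, working outward toward the starbase.
Start: velocity of the cruiser relative to the starbase = 0.7630c.
Compose with the interceptor (u' = 0.635 in the cruiser frame): u_1 = (0.635 + 0.763) / (1 + 0.635·0.763) = 1.3980/1.4845 = 0.9417.
Compose with the drone (u' = 0.695 in the interceptor frame): u_2 = (0.695 + 0.942) / (1 + 0.695·0.942) = 1.6367/1.6545 = 0.9893.

β = 0.989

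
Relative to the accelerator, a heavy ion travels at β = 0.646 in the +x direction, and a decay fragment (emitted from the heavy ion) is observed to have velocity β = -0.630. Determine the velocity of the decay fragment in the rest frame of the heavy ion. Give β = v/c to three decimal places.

Invert the composition law: u' = (u − v)/(1 − uv/c²).
u' = (-0.630 − 0.646) / (1 − (-0.630)(0.646)) = -1.2760/1.4070 = -0.9069.

β = -0.907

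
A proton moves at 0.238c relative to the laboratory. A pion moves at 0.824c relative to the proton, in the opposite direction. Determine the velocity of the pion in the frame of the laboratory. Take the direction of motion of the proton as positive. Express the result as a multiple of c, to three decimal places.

-0.729c

With v = 0.238 and u' = -0.824 (in units of c),
u = (u' + v)/(1 + u'v/c²):
u = (-0.824 + 0.238) / (1 + (-0.824)·0.238) = -0.5860/0.8039 = -0.7290
(Galilean addition would give -0.586c.)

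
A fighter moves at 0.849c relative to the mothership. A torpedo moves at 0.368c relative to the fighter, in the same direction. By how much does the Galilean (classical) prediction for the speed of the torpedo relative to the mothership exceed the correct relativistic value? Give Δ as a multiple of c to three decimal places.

Galilean: u_cl = 0.368 + 0.849 = 1.2170.
Relativistic: u_rel = (0.368 + 0.849) / (1 + 0.368·0.849) = 1.2170/1.3124 = 0.9273.
Δ = 1.2170 − 0.9273 = 0.2897.
(The classical prediction exceeds c; the relativistic result does not.)

Δ = 0.290c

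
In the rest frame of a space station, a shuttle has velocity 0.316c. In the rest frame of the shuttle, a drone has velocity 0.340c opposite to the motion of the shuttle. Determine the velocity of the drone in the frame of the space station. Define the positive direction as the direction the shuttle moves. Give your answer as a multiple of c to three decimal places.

With v = 0.316 and u' = -0.340 (in units of c),
u = (u' + v)/(1 + u'v/c²):
u = (-0.340 + 0.316) / (1 + (-0.340)·0.316) = -0.0240/0.8926 = -0.0269

-0.027c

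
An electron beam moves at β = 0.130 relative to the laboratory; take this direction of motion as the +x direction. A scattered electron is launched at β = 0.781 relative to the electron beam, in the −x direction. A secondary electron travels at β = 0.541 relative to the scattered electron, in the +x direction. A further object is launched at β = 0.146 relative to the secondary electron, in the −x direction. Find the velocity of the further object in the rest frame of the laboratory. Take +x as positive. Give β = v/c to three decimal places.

β = -0.429

Apply u = (u' + v)/(1 + u'v/c²) successively, working outward toward the laboratory.
Start: velocity of the electron beam relative to the laboratory = 0.1300c.
Compose with the scattered electron (u' = -0.781 in the electron beam frame): u_1 = (-0.781 + 0.130) / (1 + (-0.781)·0.130) = -0.6510/0.8985 = -0.7246.
Compose with the secondary electron (u' = 0.541 in the scattered electron frame): u_2 = (0.541 + (-0.725)) / (1 + 0.541·(-0.725)) = -0.1836/0.6080 = -0.3019.
Compose with the further object (u' = -0.146 in the secondary electron frame): u_3 = (-0.146 + (-0.302)) / (1 + (-0.146)·(-0.302)) = -0.4479/1.0441 = -0.4290.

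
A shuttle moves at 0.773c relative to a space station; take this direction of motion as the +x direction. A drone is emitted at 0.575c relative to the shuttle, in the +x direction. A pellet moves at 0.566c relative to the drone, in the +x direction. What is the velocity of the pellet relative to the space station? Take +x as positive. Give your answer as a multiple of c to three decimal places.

0.981c

Apply u = (u' + v)/(1 + u'v/c²) successively, working outward toward the space station.
Start: velocity of the shuttle relative to the space station = 0.7730c.
Compose with the drone (u' = 0.575 in the shuttle frame): u_1 = (0.575 + 0.773) / (1 + 0.575·0.773) = 1.3480/1.4445 = 0.9332.
Compose with the pellet (u' = 0.566 in the drone frame): u_2 = (0.566 + 0.933) / (1 + 0.566·0.933) = 1.4992/1.5282 = 0.9810.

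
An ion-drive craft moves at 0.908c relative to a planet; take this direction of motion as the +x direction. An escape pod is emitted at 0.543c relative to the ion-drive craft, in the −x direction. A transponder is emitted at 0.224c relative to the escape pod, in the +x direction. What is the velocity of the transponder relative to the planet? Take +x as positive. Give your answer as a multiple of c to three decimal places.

+0.813c

Apply u = (u' + v)/(1 + u'v/c²) successively, working outward toward the planet.
Start: velocity of the ion-drive craft relative to the planet = 0.9080c.
Compose with the escape pod (u' = -0.543 in the ion-drive craft frame): u_1 = (-0.543 + 0.908) / (1 + (-0.543)·0.908) = 0.3650/0.5070 = 0.7200.
Compose with the transponder (u' = 0.224 in the escape pod frame): u_2 = (0.224 + 0.720) / (1 + 0.224·0.720) = 0.9440/1.1613 = 0.8129.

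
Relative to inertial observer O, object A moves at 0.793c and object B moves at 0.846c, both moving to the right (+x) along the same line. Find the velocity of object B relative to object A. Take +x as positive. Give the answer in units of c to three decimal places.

+0.161c

β_A = 0.793, β_B = 0.846.
Transform to A's frame with the inverse velocity-addition law: u' = (u − v)/(1 − uv/c²), taking u = β_B and v = β_A.
u' = (0.846 − 0.793) / (1 − (0.793)(0.846)) = 0.0530/0.3291 = 0.1610.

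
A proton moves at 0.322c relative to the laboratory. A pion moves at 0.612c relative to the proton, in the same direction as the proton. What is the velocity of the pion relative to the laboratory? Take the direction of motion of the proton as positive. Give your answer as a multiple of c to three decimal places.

0.780c

With v = 0.322 and u' = 0.612 (in units of c),
u = (u' + v)/(1 + u'v/c²):
u = (0.612 + 0.322) / (1 + 0.612·0.322) = 0.9340/1.1971 = 0.7802
(Galilean addition would give +0.934c.)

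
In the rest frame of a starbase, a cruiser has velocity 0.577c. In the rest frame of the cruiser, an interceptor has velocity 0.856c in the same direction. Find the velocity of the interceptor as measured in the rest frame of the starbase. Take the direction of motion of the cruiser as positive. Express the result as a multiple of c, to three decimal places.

0.959c

With v = 0.577 and u' = 0.856 (in units of c),
u = (u' + v)/(1 + u'v/c²):
u = (0.856 + 0.577) / (1 + 0.856·0.577) = 1.4330/1.4939 = 0.9592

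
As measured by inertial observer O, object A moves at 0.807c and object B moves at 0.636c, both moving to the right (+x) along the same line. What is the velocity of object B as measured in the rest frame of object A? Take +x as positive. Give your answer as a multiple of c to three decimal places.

β_A = 0.807, β_B = 0.636.
Transform to A's frame with the inverse velocity-addition law: u' = (u − v)/(1 − uv/c²), taking u = β_B and v = β_A.
u' = (0.636 − 0.807) / (1 − (0.807)(0.636)) = -0.1710/0.4867 = -0.3513.

-0.351c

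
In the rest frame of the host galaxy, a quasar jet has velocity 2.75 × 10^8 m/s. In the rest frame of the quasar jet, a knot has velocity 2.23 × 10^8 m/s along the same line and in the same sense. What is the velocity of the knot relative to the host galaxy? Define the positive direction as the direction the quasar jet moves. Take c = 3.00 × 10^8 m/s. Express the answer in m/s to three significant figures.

In units of c (dividing by 3.00 × 10^8 m/s): v = 0.917, u' = 0.743.
u = (u' + v)/(1 + u'v/c²):
u = (0.743 + 0.917) / (1 + 0.743·0.917) = 1.6600/1.6814 = 0.9873
(Galilean addition would give +1.660c, exceeding c.)
Converting back: u = 0.9873 × 3.00 × 10^8 m/s.

2.96 × 10^8 m/s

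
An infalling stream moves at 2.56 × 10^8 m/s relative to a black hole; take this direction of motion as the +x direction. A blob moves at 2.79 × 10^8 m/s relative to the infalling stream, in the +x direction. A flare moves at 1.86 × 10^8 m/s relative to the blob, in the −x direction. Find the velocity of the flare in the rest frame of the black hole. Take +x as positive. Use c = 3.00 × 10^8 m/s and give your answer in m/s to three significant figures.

Apply u = (u' + v)/(1 + u'v/c²) successively, working outward toward the black hole.
(Dividing each given speed by c = 3.00 × 10^8 m/s to work in units of c.)
Start: velocity of the infalling stream relative to the black hole = 0.8533c.
Compose with the blob (u' = 0.930 in the infalling stream frame): u_1 = (0.930 + 0.853) / (1 + 0.930·0.853) = 1.7833/1.7936 = 0.9943.
Compose with the flare (u' = -0.620 in the blob frame): u_2 = (-0.620 + 0.994) / (1 + (-0.620)·0.994) = 0.3743/0.3835 = 0.9758.
So u = 0.9758 × 3.00 × 10^8 m/s.

+2.93 × 10^8 m/s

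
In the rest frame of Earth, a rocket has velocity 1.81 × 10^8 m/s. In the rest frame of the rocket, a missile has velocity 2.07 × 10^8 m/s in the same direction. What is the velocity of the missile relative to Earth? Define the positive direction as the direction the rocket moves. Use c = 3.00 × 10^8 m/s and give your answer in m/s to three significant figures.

In units of c (dividing by 3.00 × 10^8 m/s): v = 0.603, u' = 0.690.
u = (u' + v)/(1 + u'v/c²):
u = (0.690 + 0.603) / (1 + 0.690·0.603) = 1.2933/1.4163 = 0.9132
Converting back: u = 0.9132 × 3.00 × 10^8 m/s.

2.74 × 10^8 m/s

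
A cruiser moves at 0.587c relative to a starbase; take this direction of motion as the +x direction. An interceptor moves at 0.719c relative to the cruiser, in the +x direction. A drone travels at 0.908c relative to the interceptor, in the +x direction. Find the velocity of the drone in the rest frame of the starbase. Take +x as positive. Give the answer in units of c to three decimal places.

Apply u = (u' + v)/(1 + u'v/c²) successively, working outward toward the starbase.
Start: velocity of the cruiser relative to the starbase = 0.5870c.
Compose with the interceptor (u' = 0.719 in the cruiser frame): u_1 = (0.719 + 0.587) / (1 + 0.719·0.587) = 1.3060/1.4221 = 0.9184.
Compose with the drone (u' = 0.908 in the interceptor frame): u_2 = (0.908 + 0.918) / (1 + 0.908·0.918) = 1.8264/1.8339 = 0.9959.

0.996c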